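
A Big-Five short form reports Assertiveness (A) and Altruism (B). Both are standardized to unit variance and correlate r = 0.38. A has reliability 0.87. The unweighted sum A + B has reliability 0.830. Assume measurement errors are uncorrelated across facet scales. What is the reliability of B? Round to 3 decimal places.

0.661

Var(A+B) = 2 + 2·0.38 = 2.760.
True-score variance = ρ_A + ρ_B + 2·0.38, so 0.830 = (0.87 + ρ_B + 0.76) / 2.760.
ρ_B = 0.830·2.760 − 0.87 − 0.76 = 0.661.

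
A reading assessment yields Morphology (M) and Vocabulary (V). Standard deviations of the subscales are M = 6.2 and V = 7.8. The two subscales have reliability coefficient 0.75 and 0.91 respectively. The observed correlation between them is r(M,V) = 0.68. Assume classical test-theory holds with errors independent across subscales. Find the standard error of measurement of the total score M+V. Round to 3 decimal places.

3.884

Var(total) = 99.28 + 65.7696 = 165.05.
True-score variance = 84.1944 + 65.7696 = 149.964, so reliability = 0.9086.
Error variance = 165.05 − 149.964 = 15.0856; SEM = √15.0856 = 3.884.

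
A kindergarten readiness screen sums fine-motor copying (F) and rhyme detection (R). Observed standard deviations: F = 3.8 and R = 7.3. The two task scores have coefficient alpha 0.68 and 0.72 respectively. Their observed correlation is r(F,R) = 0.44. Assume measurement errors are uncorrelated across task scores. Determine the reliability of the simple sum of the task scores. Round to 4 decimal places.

0.7879

Var(F+R) = 3.8² + 7.3² + 2·[3.8·7.3·0.44] = 67.73 + 24.4112 = 92.1412.
Under uncorrelated errors the observed covariances equal the true-score covariances, so only the own-variance terms attenuate.
True-score variance = [3.8²·0.68 + 7.3²·0.72] + 24.4112 = 48.188 + 24.4112 = 72.5992.
Reliability = 72.5992 / 92.1412 = 0.7879.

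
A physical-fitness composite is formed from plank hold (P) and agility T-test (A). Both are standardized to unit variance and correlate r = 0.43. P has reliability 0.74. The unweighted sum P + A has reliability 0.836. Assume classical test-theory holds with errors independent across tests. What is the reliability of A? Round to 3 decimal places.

0.791

Var(P+A) = 2 + 2·0.43 = 2.860.
True-score variance = ρ_P + ρ_A + 2·0.43, so 0.836 = (0.74 + ρ_A + 0.86) / 2.860.
ρ_A = 0.836·2.860 − 0.74 − 0.86 = 0.791.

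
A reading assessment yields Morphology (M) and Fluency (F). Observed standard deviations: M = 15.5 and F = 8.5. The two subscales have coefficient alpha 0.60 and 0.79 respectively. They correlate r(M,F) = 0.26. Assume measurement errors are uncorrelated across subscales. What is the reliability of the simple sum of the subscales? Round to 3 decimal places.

Var(M+F) = 15.5² + 8.5² + 2·[15.5·8.5·0.26] = 312.5 + 68.51 = 381.01.
Under uncorrelated errors the observed covariances equal the true-score covariances, so only the own-variance terms attenuate.
True-score variance = [15.5²·0.60 + 8.5²·0.79] + 68.51 = 201.228 + 68.51 = 269.738.
Reliability = 269.738 / 381.01 = 0.708.

0.708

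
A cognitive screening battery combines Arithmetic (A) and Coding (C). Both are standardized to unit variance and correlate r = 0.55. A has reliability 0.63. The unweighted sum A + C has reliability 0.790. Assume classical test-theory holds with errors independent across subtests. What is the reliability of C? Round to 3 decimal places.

Var(A+C) = 2 + 2·0.55 = 3.100.
True-score variance = ρ_A + ρ_C + 2·0.55, so 0.790 = (0.63 + ρ_C + 1.10) / 3.100.
ρ_C = 0.790·3.100 − 0.63 − 1.10 = 0.719.

0.719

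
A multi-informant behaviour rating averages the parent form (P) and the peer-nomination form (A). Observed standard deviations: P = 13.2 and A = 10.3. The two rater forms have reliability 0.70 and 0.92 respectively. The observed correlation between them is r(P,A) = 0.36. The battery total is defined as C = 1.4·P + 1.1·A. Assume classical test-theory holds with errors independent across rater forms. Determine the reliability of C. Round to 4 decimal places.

0.8184

Var(C) = 1.4²·13.2² + 1.1²·10.3² + 2·[1.54·13.2·10.3·0.36] = 469.879 + 150.752 = 620.632.
With uncorrelated errors the cross-covariances are all true-score covariance, so they carry over unchanged; only the diagonal terms shrink to ρᵢσᵢ².
True-score variance = [1.4²·13.2²·0.70 + 1.1²·10.3²·0.92] + 150.752 = 357.157 + 150.752 = 507.909.
Reliability = 507.909 / 620.632 = 0.8184.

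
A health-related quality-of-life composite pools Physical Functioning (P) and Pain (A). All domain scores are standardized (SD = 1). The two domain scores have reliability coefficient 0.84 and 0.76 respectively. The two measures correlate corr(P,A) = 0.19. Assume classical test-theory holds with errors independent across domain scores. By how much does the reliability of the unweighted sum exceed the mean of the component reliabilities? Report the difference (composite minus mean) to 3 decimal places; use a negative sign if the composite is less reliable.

Var(sum) = 2 + 0.38 = 2.38; true-score variance = 1.6 + 0.38 = 1.98; composite reliability = 0.8319.
Mean component reliability = 0.8000.
Difference = 0.8319 − 0.8000 = 0.032.

0.032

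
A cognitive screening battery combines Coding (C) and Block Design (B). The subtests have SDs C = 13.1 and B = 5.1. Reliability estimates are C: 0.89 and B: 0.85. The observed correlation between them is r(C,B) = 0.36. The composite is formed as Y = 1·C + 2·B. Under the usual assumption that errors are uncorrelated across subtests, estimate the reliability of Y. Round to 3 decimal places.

0.907

Var(Y) = 13.1² + 2²·5.1² + 2·[2·13.1·5.1·0.36] = 275.65 + 96.2064 = 371.856.
With uncorrelated errors the cross-covariances are all true-score covariance, so they carry over unchanged; only the diagonal terms shrink to ρᵢσᵢ².
True-score variance = [13.1²·0.89 + 2²·5.1²·0.85] + 96.2064 = 241.167 + 96.2064 = 337.373.
Reliability = 337.373 / 371.856 = 0.907.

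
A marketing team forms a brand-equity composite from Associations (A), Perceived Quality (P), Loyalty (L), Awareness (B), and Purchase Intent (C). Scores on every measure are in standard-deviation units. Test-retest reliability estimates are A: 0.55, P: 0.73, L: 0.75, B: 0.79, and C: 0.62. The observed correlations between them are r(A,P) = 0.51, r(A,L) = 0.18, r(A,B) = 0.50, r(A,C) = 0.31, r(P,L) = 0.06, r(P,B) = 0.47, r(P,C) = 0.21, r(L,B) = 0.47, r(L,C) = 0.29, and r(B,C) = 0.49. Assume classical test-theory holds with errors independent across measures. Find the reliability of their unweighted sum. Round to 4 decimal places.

0.8698

Var(A+P+L+B+C) = 5 + 2·[0.51 + 0.18 + 0.50 + 0.31 + 0.06 + 0.47 + 0.21 + 0.47 + 0.29 + 0.49] = 5 + 6.98 = 11.98.
Under uncorrelated errors the observed covariances equal the true-score covariances, so only the own-variance terms attenuate.
True-score variance = [0.55 + 0.73 + 0.75 + 0.79 + 0.62] + 6.98 = 3.44 + 6.98 = 10.42.
Reliability = 10.42 / 11.98 = 0.8698.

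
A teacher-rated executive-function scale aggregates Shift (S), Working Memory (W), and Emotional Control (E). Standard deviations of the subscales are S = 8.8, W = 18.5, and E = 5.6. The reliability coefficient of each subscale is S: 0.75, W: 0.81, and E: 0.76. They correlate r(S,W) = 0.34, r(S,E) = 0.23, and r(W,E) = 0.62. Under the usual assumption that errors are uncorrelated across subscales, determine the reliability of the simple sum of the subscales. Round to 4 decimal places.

0.8711

Var(S+W+E) = 8.8² + 18.5² + 5.6² + 2·[8.8·18.5·0.34 + 8.8·5.6·0.23 + 18.5·5.6·0.62] = 451.05 + 261.837 = 712.887.
Under uncorrelated errors the observed covariances equal the true-score covariances, so only the own-variance terms attenuate.
True-score variance = [8.8²·0.75 + 18.5²·0.81 + 5.6²·0.76] + 261.837 = 359.136 + 261.837 = 620.973.
Reliability = 620.973 / 712.887 = 0.8711.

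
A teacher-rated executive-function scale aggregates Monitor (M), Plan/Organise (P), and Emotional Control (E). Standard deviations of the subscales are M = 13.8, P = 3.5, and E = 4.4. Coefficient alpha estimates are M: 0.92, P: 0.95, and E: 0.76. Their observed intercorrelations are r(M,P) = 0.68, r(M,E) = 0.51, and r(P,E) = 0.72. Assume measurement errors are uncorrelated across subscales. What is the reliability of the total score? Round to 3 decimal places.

0.945

Var(M+P+E) = 13.8² + 3.5² + 4.4² + 2·[13.8·3.5·0.68 + 13.8·4.4·0.51 + 3.5·4.4·0.72] = 222.05 + 149.798 = 371.848.
Under uncorrelated errors the observed covariances equal the true-score covariances, so only the own-variance terms attenuate.
True-score variance = [13.8²·0.92 + 3.5²·0.95 + 4.4²·0.76] + 149.798 = 201.556 + 149.798 = 351.354.
Reliability = 351.354 / 371.848 = 0.945.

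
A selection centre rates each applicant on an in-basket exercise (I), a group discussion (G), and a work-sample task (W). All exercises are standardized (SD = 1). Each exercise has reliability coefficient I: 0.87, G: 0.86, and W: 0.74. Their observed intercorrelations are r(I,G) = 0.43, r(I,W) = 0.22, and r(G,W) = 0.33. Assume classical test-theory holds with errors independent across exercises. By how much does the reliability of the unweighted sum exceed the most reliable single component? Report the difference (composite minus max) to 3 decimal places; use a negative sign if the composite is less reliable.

0.023

Var(sum) = 3 + 1.96 = 4.96; true-score variance = 2.47 + 1.96 = 4.43; composite reliability = 0.8931.
Max component reliability = 0.8700.
Difference = 0.8931 − 0.8700 = 0.023.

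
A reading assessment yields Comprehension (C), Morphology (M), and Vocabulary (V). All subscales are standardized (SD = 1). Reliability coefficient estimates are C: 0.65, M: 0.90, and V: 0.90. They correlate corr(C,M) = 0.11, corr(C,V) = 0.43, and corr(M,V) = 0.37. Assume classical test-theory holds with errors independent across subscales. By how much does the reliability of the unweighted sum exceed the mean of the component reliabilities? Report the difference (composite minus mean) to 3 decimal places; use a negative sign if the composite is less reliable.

0.069

Var(sum) = 3 + 1.82 = 4.82; true-score variance = 2.45 + 1.82 = 4.27; composite reliability = 0.8859.
Mean component reliability = 0.8167.
Difference = 0.8859 − 0.8167 = 0.069.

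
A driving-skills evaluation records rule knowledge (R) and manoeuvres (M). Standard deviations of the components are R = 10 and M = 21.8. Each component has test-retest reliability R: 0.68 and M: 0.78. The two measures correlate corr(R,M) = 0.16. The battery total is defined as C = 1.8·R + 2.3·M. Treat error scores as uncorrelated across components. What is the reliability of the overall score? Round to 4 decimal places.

0.7900

Var(C) = 1.8²·10² + 2.3²·21.8² + 2·[4.14·10·21.8·0.16] = 2838.02 + 288.806 = 3126.83.
Because errors are independent across components, Cov(Tᵢ,Tⱼ) = Cov(Xᵢ,Xⱼ); the off-diagonal part of the true-score variance is the same as above.
True-score variance = [1.8²·10²·0.68 + 2.3²·21.8²·0.78] + 288.806 = 2181.26 + 288.806 = 2470.06.
Reliability = 2470.06 / 3126.83 = 0.7900.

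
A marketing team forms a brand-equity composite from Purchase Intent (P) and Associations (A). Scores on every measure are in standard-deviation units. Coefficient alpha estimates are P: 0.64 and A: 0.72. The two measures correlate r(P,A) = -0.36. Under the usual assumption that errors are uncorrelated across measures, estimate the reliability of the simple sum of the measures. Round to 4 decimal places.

Var(P+A) = 2 + 2·[(-0.36)] = 2 − 0.72 = 1.28.
Under uncorrelated errors the observed covariances equal the true-score covariances, so only the own-variance terms attenuate.
True-score variance = [0.64 + 0.72] − 0.72 = 1.36 − 0.72 = 0.64.
Reliability = 0.64 / 1.28 = 0.5000.

0.5000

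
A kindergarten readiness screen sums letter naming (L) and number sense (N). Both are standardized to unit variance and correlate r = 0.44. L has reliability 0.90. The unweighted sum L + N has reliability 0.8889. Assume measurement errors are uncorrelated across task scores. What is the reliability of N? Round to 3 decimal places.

Var(L+N) = 2 + 2·0.44 = 2.880.
True-score variance = ρ_L + ρ_N + 2·0.44, so 0.8889 = (0.90 + ρ_N + 0.88) / 2.880.
ρ_N = 0.8889·2.880 − 0.90 − 0.88 = 0.780.

0.780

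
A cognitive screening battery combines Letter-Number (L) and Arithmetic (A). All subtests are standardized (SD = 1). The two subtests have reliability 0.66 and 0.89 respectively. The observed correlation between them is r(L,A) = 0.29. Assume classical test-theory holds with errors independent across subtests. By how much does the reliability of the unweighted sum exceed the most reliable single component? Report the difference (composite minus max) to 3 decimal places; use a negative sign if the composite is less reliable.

-0.064

Var(sum) = 2 + 0.58 = 2.58; true-score variance = 1.55 + 0.58 = 2.13; composite reliability = 0.8256.
Max component reliability = 0.8900.
Difference = 0.8256 − 0.8900 = -0.064.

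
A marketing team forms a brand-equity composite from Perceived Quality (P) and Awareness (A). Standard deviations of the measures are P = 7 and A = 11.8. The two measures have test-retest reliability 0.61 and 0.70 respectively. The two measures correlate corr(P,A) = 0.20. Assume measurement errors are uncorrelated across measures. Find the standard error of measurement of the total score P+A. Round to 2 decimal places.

7.80

Var(total) = 188.24 + 33.04 = 221.28.
True-score variance = 127.358 + 33.04 = 160.398, so reliability = 0.7249.
Error variance = 221.28 − 160.398 = 60.882; SEM = √60.882 = 7.80.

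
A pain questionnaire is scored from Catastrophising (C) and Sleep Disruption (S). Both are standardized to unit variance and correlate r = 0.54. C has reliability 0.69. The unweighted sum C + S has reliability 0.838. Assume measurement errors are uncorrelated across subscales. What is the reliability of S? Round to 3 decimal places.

Var(C+S) = 2 + 2·0.54 = 3.080.
True-score variance = ρ_C + ρ_S + 2·0.54, so 0.838 = (0.69 + ρ_S + 1.08) / 3.080.
ρ_S = 0.838·3.080 − 0.69 − 1.08 = 0.811.

0.811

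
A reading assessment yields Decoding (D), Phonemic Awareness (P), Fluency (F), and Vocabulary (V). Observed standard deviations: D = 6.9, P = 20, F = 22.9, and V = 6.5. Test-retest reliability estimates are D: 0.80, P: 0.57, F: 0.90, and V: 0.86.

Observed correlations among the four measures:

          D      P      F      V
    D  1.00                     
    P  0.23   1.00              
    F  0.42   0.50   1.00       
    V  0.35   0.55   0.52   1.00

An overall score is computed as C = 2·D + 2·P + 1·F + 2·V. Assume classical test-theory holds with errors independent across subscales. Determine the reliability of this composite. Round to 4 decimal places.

Var(C) = 2²·6.9² + 2²·20² + 22.9² + 2²·6.5² + 2·[4·6.9·20·0.23 + 2·6.9·22.9·0.42 + 4·6.9·6.5·0.35 + 2·20·22.9·0.50 + 4·20·6.5·0.55 + 2·22.9·6.5·0.52] = 2483.85 + 2442.56 = 4926.41.
Because errors are independent across components, Cov(Tᵢ,Tⱼ) = Cov(Xᵢ,Xⱼ); the off-diagonal part of the true-score variance is the same as above.
True-score variance = [2²·6.9²·0.80 + 2²·20²·0.57 + 22.9²·0.90 + 2²·6.5²·0.86] + 2442.56 = 1681.66 + 2442.56 = 4124.23.
Reliability = 4124.23 / 4926.41 = 0.8372.

0.8372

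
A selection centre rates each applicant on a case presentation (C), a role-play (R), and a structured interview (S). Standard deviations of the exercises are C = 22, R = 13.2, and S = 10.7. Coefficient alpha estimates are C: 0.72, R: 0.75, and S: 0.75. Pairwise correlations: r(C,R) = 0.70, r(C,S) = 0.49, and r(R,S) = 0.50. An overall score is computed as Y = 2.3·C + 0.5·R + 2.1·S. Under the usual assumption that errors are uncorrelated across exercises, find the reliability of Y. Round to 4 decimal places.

0.8235

Var(Y) = 2.3²·22² + 0.5²·13.2² + 2.1²·10.7² + 2·[1.15·22·13.2·0.70 + 4.83·22·10.7·0.49 + 1.05·13.2·10.7·0.50] = 3108.82 + 1730.09 = 4838.91.
With uncorrelated errors the cross-covariances are all true-score covariance, so they carry over unchanged; only the diagonal terms shrink to ρᵢσᵢ².
True-score variance = [2.3²·22²·0.72 + 0.5²·13.2²·0.75 + 2.1²·10.7²·0.75] + 1730.09 = 2254.8 + 1730.09 = 3984.89.
Reliability = 3984.89 / 4838.91 = 0.8235.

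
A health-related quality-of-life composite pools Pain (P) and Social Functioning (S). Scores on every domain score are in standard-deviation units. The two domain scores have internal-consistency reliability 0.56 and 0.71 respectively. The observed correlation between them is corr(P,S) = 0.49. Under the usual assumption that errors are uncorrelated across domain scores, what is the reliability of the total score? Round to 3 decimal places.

0.755

Var(P+S) = 2 + 2·[0.49] = 2 + 0.98 = 2.98.
Because errors are independent across components, Cov(Tᵢ,Tⱼ) = Cov(Xᵢ,Xⱼ); the off-diagonal part of the true-score variance is the same as above.
True-score variance = [0.56 + 0.71] + 0.98 = 1.27 + 0.98 = 2.25.
Reliability = 2.25 / 2.98 = 0.755.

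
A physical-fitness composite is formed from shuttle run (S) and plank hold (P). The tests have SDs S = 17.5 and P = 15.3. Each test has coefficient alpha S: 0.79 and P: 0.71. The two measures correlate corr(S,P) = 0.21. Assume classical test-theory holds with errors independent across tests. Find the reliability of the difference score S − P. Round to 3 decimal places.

0.691

Var(S−P) = 17.5² + 15.3² − 2·17.5·15.3·0.21 = 540.34 − 112.455 = 427.885.
Under uncorrelated errors the observed covariances equal the true-score covariances, so only the own-variance terms attenuate.
True-score variance = [17.5²·0.79 + 15.3²·0.71] − 112.455 = 408.141 − 112.455 = 295.686.
Reliability = 295.686 / 427.885 = 0.691.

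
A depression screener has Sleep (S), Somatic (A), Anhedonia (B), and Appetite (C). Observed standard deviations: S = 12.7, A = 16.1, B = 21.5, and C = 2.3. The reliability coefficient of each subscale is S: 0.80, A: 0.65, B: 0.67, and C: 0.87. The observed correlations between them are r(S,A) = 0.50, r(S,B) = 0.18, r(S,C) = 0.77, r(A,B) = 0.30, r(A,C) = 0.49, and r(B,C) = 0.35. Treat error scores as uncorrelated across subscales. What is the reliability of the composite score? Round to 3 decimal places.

0.818

Var(S+A+B+C) = 12.7² + 16.1² + 21.5² + 2.3² + 2·[12.7·16.1·0.50 + 12.7·21.5·0.18 + 12.7·2.3·0.77 + 16.1·21.5·0.30 + 16.1·2.3·0.49 + 21.5·2.3·0.35] = 888.04 + 626.346 = 1514.39.
With uncorrelated errors the cross-covariances are all true-score covariance, so they carry over unchanged; only the diagonal terms shrink to ρᵢσᵢ².
True-score variance = [12.7²·0.80 + 16.1²·0.65 + 21.5²·0.67 + 2.3²·0.87] + 626.346 = 611.828 + 626.346 = 1238.17.
Reliability = 1238.17 / 1514.39 = 0.818.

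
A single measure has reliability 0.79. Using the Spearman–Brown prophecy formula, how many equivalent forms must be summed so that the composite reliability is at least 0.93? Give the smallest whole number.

4

k ≥ ρ*(1−ρ₁)/(ρ₁(1−ρ*)) = 0.93·0.21 / (0.79·0.07) = 3.532.
Smallest integer k = 4.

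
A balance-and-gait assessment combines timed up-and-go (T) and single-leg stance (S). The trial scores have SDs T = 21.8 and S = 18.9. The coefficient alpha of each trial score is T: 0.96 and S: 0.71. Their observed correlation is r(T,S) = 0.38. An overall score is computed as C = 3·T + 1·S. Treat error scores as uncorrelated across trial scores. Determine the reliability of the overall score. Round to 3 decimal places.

Var(C) = 3²·21.8² + 18.9² + 2·[3·21.8·18.9·0.38] = 4634.37 + 939.406 = 5573.78.
With uncorrelated errors the cross-covariances are all true-score covariance, so they carry over unchanged; only the diagonal terms shrink to ρᵢσᵢ².
True-score variance = [3²·21.8²·0.96 + 18.9²·0.71] + 939.406 = 4359.69 + 939.406 = 5299.1.
Reliability = 5299.1 / 5573.78 = 0.951.

0.951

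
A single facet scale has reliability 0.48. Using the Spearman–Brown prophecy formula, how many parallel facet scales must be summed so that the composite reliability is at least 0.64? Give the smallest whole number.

k ≥ ρ*(1−ρ₁)/(ρ₁(1−ρ*)) = 0.64·0.52 / (0.48·0.36) = 1.926.
Smallest integer k = 2.

2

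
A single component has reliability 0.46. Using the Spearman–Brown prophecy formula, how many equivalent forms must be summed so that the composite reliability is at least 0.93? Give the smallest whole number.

16

k ≥ ρ*(1−ρ₁)/(ρ₁(1−ρ*)) = 0.93·0.54 / (0.46·0.07) = 15.596.
Smallest integer k = 16.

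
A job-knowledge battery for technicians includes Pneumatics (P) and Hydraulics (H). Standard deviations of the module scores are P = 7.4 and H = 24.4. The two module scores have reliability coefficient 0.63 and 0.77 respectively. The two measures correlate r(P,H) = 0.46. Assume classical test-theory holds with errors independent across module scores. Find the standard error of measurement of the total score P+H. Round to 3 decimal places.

Var(total) = 650.12 + 166.115 = 816.235.
True-score variance = 492.926 + 166.115 = 659.041, so reliability = 0.8074.
Error variance = 816.235 − 659.041 = 157.194; SEM = √157.194 = 12.538.

12.538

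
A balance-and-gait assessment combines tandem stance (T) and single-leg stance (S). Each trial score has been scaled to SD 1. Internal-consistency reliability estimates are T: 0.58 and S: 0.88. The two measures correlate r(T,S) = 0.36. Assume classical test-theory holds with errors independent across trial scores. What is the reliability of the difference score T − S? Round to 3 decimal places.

Var(T−S) = 1 + 1 − 2·0.36 = 2 − 0.72 = 1.28.
Under uncorrelated errors the observed covariances equal the true-score covariances, so only the own-variance terms attenuate.
True-score variance = [0.58 + 0.88] − 0.72 = 1.46 − 0.72 = 0.74.
Reliability = 0.74 / 1.28 = 0.578.

0.578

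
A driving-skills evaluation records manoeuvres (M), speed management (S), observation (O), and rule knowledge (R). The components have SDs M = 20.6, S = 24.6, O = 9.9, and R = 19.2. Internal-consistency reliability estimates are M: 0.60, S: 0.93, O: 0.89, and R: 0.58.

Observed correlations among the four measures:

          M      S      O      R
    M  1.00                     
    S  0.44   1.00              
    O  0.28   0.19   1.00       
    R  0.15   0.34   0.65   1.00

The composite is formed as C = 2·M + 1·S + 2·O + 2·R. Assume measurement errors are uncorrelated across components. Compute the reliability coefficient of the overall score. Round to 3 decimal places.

0.823

Var(C) = 2²·20.6² + 24.6² + 2²·9.9² + 2²·19.2² + 2·[2·20.6·24.6·0.44 + 4·20.6·9.9·0.28 + 4·20.6·19.2·0.15 + 2·24.6·9.9·0.19 + 2·24.6·19.2·0.34 + 4·9.9·19.2·0.65] = 4169.2 + 3639.21 = 7808.41.
Under uncorrelated errors the observed covariances equal the true-score covariances, so only the own-variance terms attenuate.
True-score variance = [2²·20.6²·0.60 + 24.6²·0.93 + 2²·9.9²·0.89 + 2²·19.2²·0.58] + 3639.21 = 2785.42 + 3639.21 = 6424.63.
Reliability = 6424.63 / 7808.41 = 0.823.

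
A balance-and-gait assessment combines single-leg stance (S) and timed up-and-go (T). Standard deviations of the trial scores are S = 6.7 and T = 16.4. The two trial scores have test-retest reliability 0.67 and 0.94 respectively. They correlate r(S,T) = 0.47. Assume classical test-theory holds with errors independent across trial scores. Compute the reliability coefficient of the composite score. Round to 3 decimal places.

0.926

Var(S+T) = 6.7² + 16.4² + 2·[6.7·16.4·0.47] = 313.85 + 103.287 = 417.137.
Because errors are independent across components, Cov(Tᵢ,Tⱼ) = Cov(Xᵢ,Xⱼ); the off-diagonal part of the true-score variance is the same as above.
True-score variance = [6.7²·0.67 + 16.4²·0.94] + 103.287 = 282.899 + 103.287 = 386.186.
Reliability = 386.186 / 417.137 = 0.926.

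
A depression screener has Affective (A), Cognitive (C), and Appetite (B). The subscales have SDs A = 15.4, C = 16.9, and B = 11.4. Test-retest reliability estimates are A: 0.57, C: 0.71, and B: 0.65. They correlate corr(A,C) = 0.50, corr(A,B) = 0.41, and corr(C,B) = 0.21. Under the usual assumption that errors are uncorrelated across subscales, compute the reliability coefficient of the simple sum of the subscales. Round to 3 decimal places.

0.798

Var(A+C+B) = 15.4² + 16.9² + 11.4² + 2·[15.4·16.9·0.50 + 15.4·11.4·0.41 + 16.9·11.4·0.21] = 652.73 + 485.136 = 1137.87.
With uncorrelated errors the cross-covariances are all true-score covariance, so they carry over unchanged; only the diagonal terms shrink to ρᵢσᵢ².
True-score variance = [15.4²·0.57 + 16.9²·0.71 + 11.4²·0.65] + 485.136 = 422.438 + 485.136 = 907.575.
Reliability = 907.575 / 1137.87 = 0.798.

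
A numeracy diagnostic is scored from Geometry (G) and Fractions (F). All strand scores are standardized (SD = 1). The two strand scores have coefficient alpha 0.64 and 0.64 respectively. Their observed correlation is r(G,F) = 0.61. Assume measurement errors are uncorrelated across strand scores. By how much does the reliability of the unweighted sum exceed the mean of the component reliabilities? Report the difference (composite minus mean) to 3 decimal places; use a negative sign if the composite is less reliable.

Var(sum) = 2 + 1.22 = 3.22; true-score variance = 1.28 + 1.22 = 2.5; composite reliability = 0.7764.
Mean component reliability = 0.6400.
Difference = 0.7764 − 0.6400 = 0.136.

0.136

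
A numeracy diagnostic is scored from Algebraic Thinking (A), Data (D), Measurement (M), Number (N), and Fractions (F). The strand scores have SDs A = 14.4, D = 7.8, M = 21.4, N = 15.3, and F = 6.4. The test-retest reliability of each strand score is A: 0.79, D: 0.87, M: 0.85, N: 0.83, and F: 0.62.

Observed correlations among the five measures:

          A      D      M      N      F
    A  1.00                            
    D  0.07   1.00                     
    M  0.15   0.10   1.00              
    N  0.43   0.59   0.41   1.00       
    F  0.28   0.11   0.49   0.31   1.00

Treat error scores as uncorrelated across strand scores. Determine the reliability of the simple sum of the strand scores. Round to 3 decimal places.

Var(A+D+M+N+F) = 14.4² + 7.8² + 21.4² + 15.3² + 6.4² + 2·[14.4·7.8·0.07 + 14.4·21.4·0.15 + 14.4·15.3·0.43 + 14.4·6.4·0.28 + 7.8·21.4·0.10 + 7.8·15.3·0.59 + 7.8·6.4·0.11 + 21.4·15.3·0.41 + 21.4·6.4·0.49 + 15.3·6.4·0.31] = 1001.21 + 997.861 = 1999.07.
Because errors are independent across components, Cov(Tᵢ,Tⱼ) = Cov(Xᵢ,Xⱼ); the off-diagonal part of the true-score variance is the same as above.
True-score variance = [14.4²·0.79 + 7.8²·0.87 + 21.4²·0.85 + 15.3²·0.83 + 6.4²·0.62] + 997.861 = 825.701 + 997.861 = 1823.56.
Reliability = 1823.56 / 1999.07 = 0.912.

0.912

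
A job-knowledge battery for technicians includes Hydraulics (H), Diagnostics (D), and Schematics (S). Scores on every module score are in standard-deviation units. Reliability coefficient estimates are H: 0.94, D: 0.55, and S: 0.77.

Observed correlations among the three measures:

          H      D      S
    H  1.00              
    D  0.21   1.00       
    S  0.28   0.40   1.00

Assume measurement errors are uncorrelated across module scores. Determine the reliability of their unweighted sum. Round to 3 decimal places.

Var(H+D+S) = 3 + 2·[0.21 + 0.28 + 0.40] = 3 + 1.78 = 4.78.
Because errors are independent across components, Cov(Tᵢ,Tⱼ) = Cov(Xᵢ,Xⱼ); the off-diagonal part of the true-score variance is the same as above.
True-score variance = [0.94 + 0.55 + 0.77] + 1.78 = 2.26 + 1.78 = 4.04.
Reliability = 4.04 / 4.78 = 0.845.

0.845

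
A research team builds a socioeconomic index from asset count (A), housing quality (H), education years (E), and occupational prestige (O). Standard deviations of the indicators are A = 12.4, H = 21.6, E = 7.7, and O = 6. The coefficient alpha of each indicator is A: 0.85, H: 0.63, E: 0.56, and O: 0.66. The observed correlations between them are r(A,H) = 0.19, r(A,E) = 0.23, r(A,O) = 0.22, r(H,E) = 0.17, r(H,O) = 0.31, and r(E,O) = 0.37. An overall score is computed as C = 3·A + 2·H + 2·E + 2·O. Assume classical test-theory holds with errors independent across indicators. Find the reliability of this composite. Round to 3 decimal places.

Var(C) = 3²·12.4² + 2²·21.6² + 2²·7.7² + 2²·6² + 2·[6·12.4·21.6·0.19 + 6·12.4·7.7·0.23 + 6·12.4·6·0.22 + 4·21.6·7.7·0.17 + 4·21.6·6·0.31 + 4·7.7·6·0.37] = 3631.24 + 1754.97 = 5386.21.
Under uncorrelated errors the observed covariances equal the true-score covariances, so only the own-variance terms attenuate.
True-score variance = [3²·12.4²·0.85 + 2²·21.6²·0.63 + 2²·7.7²·0.56 + 2²·6²·0.66] + 1754.97 = 2579.84 + 1754.97 = 4334.82.
Reliability = 4334.82 / 5386.21 = 0.805.

0.805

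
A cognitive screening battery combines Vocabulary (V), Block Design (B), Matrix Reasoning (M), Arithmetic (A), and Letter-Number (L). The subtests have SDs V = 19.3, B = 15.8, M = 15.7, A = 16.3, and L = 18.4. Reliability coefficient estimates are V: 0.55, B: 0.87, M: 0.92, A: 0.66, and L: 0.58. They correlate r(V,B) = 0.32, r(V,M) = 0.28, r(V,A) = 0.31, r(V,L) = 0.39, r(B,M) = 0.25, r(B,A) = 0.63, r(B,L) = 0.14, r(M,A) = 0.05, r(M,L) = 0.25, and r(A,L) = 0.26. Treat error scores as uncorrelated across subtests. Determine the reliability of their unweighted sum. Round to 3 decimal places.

Var(V+B+M+A+L) = 19.3² + 15.8² + 15.7² + 16.3² + 18.4² + 2·[19.3·15.8·0.32 + 19.3·15.7·0.28 + 19.3·16.3·0.31 + 19.3·18.4·0.39 + 15.8·15.7·0.25 + 15.8·16.3·0.63 + 15.8·18.4·0.14 + 15.7·16.3·0.05 + 15.7·18.4·0.25 + 16.3·18.4·0.26] = 1472.87 + 1692.81 = 3165.68.
With uncorrelated errors the cross-covariances are all true-score covariance, so they carry over unchanged; only the diagonal terms shrink to ρᵢσᵢ².
True-score variance = [19.3²·0.55 + 15.8²·0.87 + 15.7²·0.92 + 16.3²·0.66 + 18.4²·0.58] + 1692.81 = 1020.55 + 1692.81 = 2713.36.
Reliability = 2713.36 / 3165.68 = 0.857.

0.857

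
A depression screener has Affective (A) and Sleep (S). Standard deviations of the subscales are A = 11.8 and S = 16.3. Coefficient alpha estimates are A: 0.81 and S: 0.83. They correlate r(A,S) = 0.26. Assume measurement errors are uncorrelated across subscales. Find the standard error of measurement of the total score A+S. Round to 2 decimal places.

Var(total) = 404.93 + 100.017 = 504.947.
True-score variance = 333.307 + 100.017 = 433.324, so reliability = 0.8582.
Error variance = 504.947 − 433.324 = 71.6229; SEM = √71.6229 = 8.46.

8.46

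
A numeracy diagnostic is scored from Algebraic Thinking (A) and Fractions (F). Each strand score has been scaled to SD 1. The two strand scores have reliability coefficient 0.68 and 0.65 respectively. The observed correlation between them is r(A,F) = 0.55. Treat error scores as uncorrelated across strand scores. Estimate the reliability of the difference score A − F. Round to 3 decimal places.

0.256

Var(A−F) = 1 + 1 − 2·0.55 = 2 − 1.1 = 0.9.
Under uncorrelated errors the observed covariances equal the true-score covariances, so only the own-variance terms attenuate.
True-score variance = [0.68 + 0.65] − 1.1 = 1.33 − 1.1 = 0.23.
Reliability = 0.23 / 0.9 = 0.256.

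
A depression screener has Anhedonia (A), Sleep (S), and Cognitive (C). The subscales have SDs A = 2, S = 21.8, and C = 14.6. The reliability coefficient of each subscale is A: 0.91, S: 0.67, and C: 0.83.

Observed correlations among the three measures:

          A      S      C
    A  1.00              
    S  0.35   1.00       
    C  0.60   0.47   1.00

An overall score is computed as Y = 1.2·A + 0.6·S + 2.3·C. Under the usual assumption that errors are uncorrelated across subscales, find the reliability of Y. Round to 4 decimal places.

0.8646

Var(Y) = 1.2²·2² + 0.6²·21.8² + 2.3²·14.6² + 2·[0.72·2·21.8·0.35 + 2.76·2·14.6·0.60 + 1.38·21.8·14.6·0.47] = 1304.46 + 531.558 = 1836.02.
Because errors are independent across components, Cov(Tᵢ,Tⱼ) = Cov(Xᵢ,Xⱼ); the off-diagonal part of the true-score variance is the same as above.
True-score variance = [1.2²·2²·0.91 + 0.6²·21.8²·0.67 + 2.3²·14.6²·0.83] + 531.558 = 1055.79 + 531.558 = 1587.35.
Reliability = 1587.35 / 1836.02 = 0.8646.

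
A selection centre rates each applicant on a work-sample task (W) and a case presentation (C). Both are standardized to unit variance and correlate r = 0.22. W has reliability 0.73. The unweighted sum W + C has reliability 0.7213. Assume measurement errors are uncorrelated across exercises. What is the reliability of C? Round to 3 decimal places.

Var(W+C) = 2 + 2·0.22 = 2.440.
True-score variance = ρ_W + ρ_C + 2·0.22, so 0.7213 = (0.73 + ρ_C + 0.44) / 2.440.
ρ_C = 0.7213·2.440 − 0.73 − 0.44 = 0.590.

0.590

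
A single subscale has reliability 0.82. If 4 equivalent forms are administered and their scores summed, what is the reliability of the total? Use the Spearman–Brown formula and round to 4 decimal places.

0.9480

ρ_k = kρ / (1 + (k−1)ρ) = 4·0.82 / (1 + 3·0.82) = 3.280 / 3.460 = 0.9480.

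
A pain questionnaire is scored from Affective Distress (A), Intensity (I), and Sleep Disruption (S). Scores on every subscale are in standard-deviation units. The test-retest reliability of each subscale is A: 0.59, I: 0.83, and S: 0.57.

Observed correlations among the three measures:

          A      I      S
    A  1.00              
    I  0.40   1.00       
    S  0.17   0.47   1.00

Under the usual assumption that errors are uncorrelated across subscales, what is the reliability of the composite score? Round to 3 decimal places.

Var(A+I+S) = 3 + 2·[0.40 + 0.17 + 0.47] = 3 + 2.08 = 5.08.
Because errors are independent across components, Cov(Tᵢ,Tⱼ) = Cov(Xᵢ,Xⱼ); the off-diagonal part of the true-score variance is the same as above.
True-score variance = [0.59 + 0.83 + 0.57] + 2.08 = 1.99 + 2.08 = 4.07.
Reliability = 4.07 / 5.08 = 0.801.

0.801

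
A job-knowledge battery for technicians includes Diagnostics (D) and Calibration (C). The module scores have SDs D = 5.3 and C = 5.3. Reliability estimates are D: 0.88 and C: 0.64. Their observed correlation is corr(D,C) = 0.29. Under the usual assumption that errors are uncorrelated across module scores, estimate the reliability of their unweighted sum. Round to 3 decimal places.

Var(D+C) = 5.3² + 5.3² + 2·[5.3·5.3·0.29] = 56.18 + 16.2922 = 72.4722.
Because errors are independent across components, Cov(Tᵢ,Tⱼ) = Cov(Xᵢ,Xⱼ); the off-diagonal part of the true-score variance is the same as above.
True-score variance = [5.3²·0.88 + 5.3²·0.64] + 16.2922 = 42.6968 + 16.2922 = 58.989.
Reliability = 58.989 / 72.4722 = 0.814.

0.814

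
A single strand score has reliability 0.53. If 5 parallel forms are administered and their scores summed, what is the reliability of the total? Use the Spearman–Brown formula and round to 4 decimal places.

ρ_k = kρ / (1 + (k−1)ρ) = 5·0.53 / (1 + 4·0.53) = 2.650 / 3.120 = 0.8494.

0.8494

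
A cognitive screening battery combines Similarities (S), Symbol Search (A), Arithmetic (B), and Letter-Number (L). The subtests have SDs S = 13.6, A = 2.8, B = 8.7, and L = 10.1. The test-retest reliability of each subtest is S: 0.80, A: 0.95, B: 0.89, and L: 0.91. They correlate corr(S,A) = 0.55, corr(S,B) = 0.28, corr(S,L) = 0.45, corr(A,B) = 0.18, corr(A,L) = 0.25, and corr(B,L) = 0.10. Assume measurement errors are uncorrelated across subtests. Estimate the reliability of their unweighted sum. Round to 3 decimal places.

Var(S+A+B+L) = 13.6² + 2.8² + 8.7² + 10.1² + 2·[13.6·2.8·0.55 + 13.6·8.7·0.28 + 13.6·10.1·0.45 + 2.8·8.7·0.18 + 2.8·10.1·0.25 + 8.7·10.1·0.10] = 370.5 + 272.255 = 642.755.
Because errors are independent across components, Cov(Tᵢ,Tⱼ) = Cov(Xᵢ,Xⱼ); the off-diagonal part of the true-score variance is the same as above.
True-score variance = [13.6²·0.80 + 2.8²·0.95 + 8.7²·0.89 + 10.1²·0.91] + 272.255 = 315.609 + 272.255 = 587.864.
Reliability = 587.864 / 642.755 = 0.915.

0.915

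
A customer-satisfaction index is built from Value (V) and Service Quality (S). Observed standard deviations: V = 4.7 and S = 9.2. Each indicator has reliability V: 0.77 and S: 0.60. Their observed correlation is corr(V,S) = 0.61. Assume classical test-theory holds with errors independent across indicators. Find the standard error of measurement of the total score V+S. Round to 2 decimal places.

6.24

Var(total) = 106.73 + 52.7528 = 159.483.
True-score variance = 67.7933 + 52.7528 = 120.546, so reliability = 0.7559.
Error variance = 159.483 − 120.546 = 38.9367; SEM = √38.9367 = 6.24.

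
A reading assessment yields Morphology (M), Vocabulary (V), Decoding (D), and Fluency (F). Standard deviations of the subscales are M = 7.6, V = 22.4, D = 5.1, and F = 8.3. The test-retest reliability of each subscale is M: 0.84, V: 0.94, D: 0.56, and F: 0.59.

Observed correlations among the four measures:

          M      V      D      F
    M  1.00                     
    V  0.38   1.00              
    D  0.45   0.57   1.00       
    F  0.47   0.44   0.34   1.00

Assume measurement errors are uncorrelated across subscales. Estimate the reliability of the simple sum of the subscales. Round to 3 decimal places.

Var(M+V+D+F) = 7.6² + 22.4² + 5.1² + 8.3² + 2·[7.6·22.4·0.38 + 7.6·5.1·0.45 + 7.6·8.3·0.47 + 22.4·5.1·0.57 + 22.4·8.3·0.44 + 5.1·8.3·0.34] = 654.42 + 546.189 = 1200.61.
Under uncorrelated errors the observed covariances equal the true-score covariances, so only the own-variance terms attenuate.
True-score variance = [7.6²·0.84 + 22.4²·0.94 + 5.1²·0.56 + 8.3²·0.59] + 546.189 = 575.383 + 546.189 = 1121.57.
Reliability = 1121.57 / 1200.61 = 0.934.

0.934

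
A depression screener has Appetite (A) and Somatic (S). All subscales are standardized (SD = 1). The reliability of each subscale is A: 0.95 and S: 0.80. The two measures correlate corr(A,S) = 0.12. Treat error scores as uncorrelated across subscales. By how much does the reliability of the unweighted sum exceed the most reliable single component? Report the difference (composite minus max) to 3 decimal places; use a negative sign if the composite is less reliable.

-0.062

Var(sum) = 2 + 0.24 = 2.24; true-score variance = 1.75 + 0.24 = 1.99; composite reliability = 0.8884.
Max component reliability = 0.9500.
Difference = 0.8884 − 0.9500 = -0.062.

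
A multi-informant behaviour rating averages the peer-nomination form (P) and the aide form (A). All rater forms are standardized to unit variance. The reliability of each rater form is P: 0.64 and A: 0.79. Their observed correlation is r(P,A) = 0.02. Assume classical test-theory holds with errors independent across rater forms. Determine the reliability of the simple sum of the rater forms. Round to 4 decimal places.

Var(P+A) = 2 + 2·[0.02] = 2 + 0.04 = 2.04.
With uncorrelated errors the cross-covariances are all true-score covariance, so they carry over unchanged; only the diagonal terms shrink to ρᵢσᵢ².
True-score variance = [0.64 + 0.79] + 0.04 = 1.43 + 0.04 = 1.47.
Reliability = 1.47 / 2.04 = 0.7206.

0.7206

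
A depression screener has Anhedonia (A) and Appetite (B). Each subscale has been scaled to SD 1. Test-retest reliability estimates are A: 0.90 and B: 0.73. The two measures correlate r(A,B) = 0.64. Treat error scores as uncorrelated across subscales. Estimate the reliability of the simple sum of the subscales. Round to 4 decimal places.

Var(A+B) = 2 + 2·[0.64] = 2 + 1.28 = 3.28.
Because errors are independent across components, Cov(Tᵢ,Tⱼ) = Cov(Xᵢ,Xⱼ); the off-diagonal part of the true-score variance is the same as above.
True-score variance = [0.90 + 0.73] + 1.28 = 1.63 + 1.28 = 2.91.
Reliability = 2.91 / 3.28 = 0.8872.

0.8872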